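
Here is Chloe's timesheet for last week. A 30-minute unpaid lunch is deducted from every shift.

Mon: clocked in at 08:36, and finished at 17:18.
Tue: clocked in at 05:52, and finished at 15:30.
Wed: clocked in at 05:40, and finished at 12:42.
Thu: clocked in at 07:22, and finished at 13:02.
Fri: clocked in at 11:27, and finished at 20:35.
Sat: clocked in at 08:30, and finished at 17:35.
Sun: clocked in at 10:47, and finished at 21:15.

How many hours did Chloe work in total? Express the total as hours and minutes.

56 h 13 min

Mon: 08:36–17:18 = 8 h 42 min; less 30 min break → 8 h 12 min
Tue: 05:52–15:30 = 9 h 38 min; less 30 min break → 9 h 8 min
Wed: 05:40–12:42 = 7 h 2 min; less 30 min break → 6 h 32 min
Thu: 07:22–13:02 = 5 h 40 min; less 30 min break → 5 h 10 min
Fri: 11:27–20:35 = 9 h 8 min; less 30 min break → 8 h 38 min
Sat: 08:30–17:35 = 9 h 5 min; less 30 min break → 8 h 35 min
Sun: 10:47–21:15 = 10 h 28 min; less 30 min break → 9 h 58 min
Total: 8 h 12 min + 9 h 8 min + 6 h 32 min + 5 h 10 min + 8 h 38 min + 8 h 35 min + 9 h 58 min = 56 h 13 min.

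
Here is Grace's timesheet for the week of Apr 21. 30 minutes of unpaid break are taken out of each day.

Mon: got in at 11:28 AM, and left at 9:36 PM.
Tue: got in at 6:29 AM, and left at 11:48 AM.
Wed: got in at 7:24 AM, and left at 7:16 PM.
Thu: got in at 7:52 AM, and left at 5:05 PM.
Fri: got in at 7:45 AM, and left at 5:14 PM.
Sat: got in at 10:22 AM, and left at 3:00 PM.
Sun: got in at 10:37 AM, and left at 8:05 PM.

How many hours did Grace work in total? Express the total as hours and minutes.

Mon: 11:28 AM–9:36 PM = 10 h 8 min; less 30 min break → 9 h 38 min
Tue: 6:29 AM–11:48 AM = 5 h 19 min; less 30 min break → 4 h 49 min
Wed: 7:24 AM–7:16 PM = 11 h 52 min; less 30 min break → 11 h 22 min
Thu: 7:52 AM–5:05 PM = 9 h 13 min; less 30 min break → 8 h 43 min
Fri: 7:45 AM–5:14 PM = 9 h 29 min; less 30 min break → 8 h 59 min
Sat: 10:22 AM–3:00 PM = 4 h 38 min; less 30 min break → 4 h 8 min
Sun: 10:37 AM–8:05 PM = 9 h 28 min; less 30 min break → 8 h 58 min
Total: 9 h 38 min + 4 h 49 min + 11 h 22 min + 8 h 43 min + 8 h 59 min + 4 h 8 min + 8 h 58 min = 56 h 37 min.

56 h 37 min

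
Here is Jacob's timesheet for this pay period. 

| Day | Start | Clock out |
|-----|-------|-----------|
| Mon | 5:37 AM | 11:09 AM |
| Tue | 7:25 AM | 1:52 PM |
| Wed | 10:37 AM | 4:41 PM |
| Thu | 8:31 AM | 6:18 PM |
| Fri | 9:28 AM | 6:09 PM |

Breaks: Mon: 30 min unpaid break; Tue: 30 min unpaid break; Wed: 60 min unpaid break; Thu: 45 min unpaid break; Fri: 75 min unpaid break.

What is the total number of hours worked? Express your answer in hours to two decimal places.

Mon: 5:37 AM–11:09 AM = 5 h 32 min; less 30 min break → 5 h 2 min
Tue: 7:25 AM–1:52 PM = 6 h 27 min; less 30 min break → 5 h 57 min
Wed: 10:37 AM–4:41 PM = 6 h 4 min; less 60 min break → 5 h 4 min
Thu: 8:31 AM–6:18 PM = 9 h 47 min; less 45 min break → 9 h 2 min
Fri: 9:28 AM–6:09 PM = 8 h 41 min; less 75 min break → 7 h 26 min
Total: 5 h 2 min + 5 h 57 min + 5 h 4 min + 9 h 2 min + 7 h 26 min = 32 h 31 min.

32.52 hours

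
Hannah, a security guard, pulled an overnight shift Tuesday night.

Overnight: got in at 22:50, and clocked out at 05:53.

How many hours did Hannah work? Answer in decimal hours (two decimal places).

7.05 hours

Overnight: 22:50 → midnight = 1 h 10 min; midnight → 05:53 = 5 h 53 min; span 7 h 3 min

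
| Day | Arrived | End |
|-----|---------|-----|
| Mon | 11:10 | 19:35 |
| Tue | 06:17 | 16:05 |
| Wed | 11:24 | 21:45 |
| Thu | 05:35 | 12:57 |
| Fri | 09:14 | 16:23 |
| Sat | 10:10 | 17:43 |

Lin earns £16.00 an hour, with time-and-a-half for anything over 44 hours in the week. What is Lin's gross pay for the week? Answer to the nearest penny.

Mon: 11:10–19:35 = 8 h 25 min
Tue: 06:17–16:05 = 9 h 48 min
Wed: 11:24–21:45 = 10 h 21 min
Thu: 05:35–12:57 = 7 h 22 min
Fri: 09:14–16:23 = 7 h 9 min
Sat: 10:10–17:43 = 7 h 33 min
Total worked: 50 h 38 min = 3038 min.
Regular 44 h 0 min = 2640 min at £16.00/h; overtime 6 h 38 min = 398 min at £24.00/h.
Pay = (2640 × £16.00 + 398 × £24.00) ÷ 60 = £863.20.

£863.20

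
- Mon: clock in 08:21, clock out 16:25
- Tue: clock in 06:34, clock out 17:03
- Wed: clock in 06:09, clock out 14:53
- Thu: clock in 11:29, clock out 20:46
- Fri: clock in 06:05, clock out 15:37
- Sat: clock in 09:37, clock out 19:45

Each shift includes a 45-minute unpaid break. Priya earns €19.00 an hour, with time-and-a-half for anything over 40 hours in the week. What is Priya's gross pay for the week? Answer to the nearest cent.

€1094.40

Mon: 08:21–16:25 = 8 h 4 min; less 45 min break → 7 h 19 min
Tue: 06:34–17:03 = 10 h 29 min; less 45 min break → 9 h 44 min
Wed: 06:09–14:53 = 8 h 44 min; less 45 min break → 7 h 59 min
Thu: 11:29–20:46 = 9 h 17 min; less 45 min break → 8 h 32 min
Fri: 06:05–15:37 = 9 h 32 min; less 45 min break → 8 h 47 min
Sat: 09:37–19:45 = 10 h 8 min; less 45 min break → 9 h 23 min
Total worked: 51 h 44 min = 3104 min.
Regular 40 h 0 min = 2400 min at €19.00/h; overtime 11 h 44 min = 704 min at €28.50/h.
Pay = (2400 × €19.00 + 704 × €28.50) ÷ 60 = €1094.40.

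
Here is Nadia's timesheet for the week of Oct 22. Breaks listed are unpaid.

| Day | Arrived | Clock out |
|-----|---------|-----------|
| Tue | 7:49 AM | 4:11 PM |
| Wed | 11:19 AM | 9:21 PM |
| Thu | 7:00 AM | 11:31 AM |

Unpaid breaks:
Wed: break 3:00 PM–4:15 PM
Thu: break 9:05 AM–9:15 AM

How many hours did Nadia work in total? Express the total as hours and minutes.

Tue: 7:49 AM–4:11 PM = 8 h 22 min
Wed: 11:19 AM–9:21 PM = 10 h 2 min; less 75 min break → 8 h 47 min
Thu: 7:00 AM–11:31 AM = 4 h 31 min; less 10 min break → 4 h 21 min
Total: 8 h 22 min + 8 h 47 min + 4 h 21 min = 21 h 30 min.

21 h 30 min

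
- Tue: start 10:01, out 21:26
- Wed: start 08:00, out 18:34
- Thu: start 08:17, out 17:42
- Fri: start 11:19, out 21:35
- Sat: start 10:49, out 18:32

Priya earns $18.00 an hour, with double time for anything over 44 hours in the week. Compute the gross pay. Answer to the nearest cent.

$985.80

Tue: 10:01–21:26 = 11 h 25 min
Wed: 08:00–18:34 = 10 h 34 min
Thu: 08:17–17:42 = 9 h 25 min
Fri: 11:19–21:35 = 10 h 16 min
Sat: 10:49–18:32 = 7 h 43 min
Total worked: 49 h 23 min = 2963 min.
Regular 44 h 0 min = 2640 min at $18.00/h; overtime 5 h 23 min = 323 min at $36.00/h.
Pay = (2640 × $18.00 + 323 × $36.00) ÷ 60 = $985.80.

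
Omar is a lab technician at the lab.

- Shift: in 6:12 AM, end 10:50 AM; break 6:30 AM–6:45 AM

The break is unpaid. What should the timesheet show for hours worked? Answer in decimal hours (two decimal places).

Shift: 6:12 AM–10:50 AM = 4 h 38 min; less 15 min break → 4 h 23 min

4.38 hours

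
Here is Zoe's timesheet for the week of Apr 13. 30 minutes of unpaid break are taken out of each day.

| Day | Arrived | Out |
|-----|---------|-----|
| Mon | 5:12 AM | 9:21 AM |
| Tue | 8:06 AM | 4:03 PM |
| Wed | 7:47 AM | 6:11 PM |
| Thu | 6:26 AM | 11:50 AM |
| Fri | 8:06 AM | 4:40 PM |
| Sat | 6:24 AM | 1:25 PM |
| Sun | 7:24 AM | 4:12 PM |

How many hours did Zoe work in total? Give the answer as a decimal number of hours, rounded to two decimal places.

Mon: 5:12 AM–9:21 AM = 4 h 9 min; less 30 min break → 3 h 39 min
Tue: 8:06 AM–4:03 PM = 7 h 57 min; less 30 min break → 7 h 27 min
Wed: 7:47 AM–6:11 PM = 10 h 24 min; less 30 min break → 9 h 54 min
Thu: 6:26 AM–11:50 AM = 5 h 24 min; less 30 min break → 4 h 54 min
Fri: 8:06 AM–4:40 PM = 8 h 34 min; less 30 min break → 8 h 4 min
Sat: 6:24 AM–1:25 PM = 7 h 1 min; less 30 min break → 6 h 31 min
Sun: 7:24 AM–4:12 PM = 8 h 48 min; less 30 min break → 8 h 18 min
Total: 3 h 39 min + 7 h 27 min + 9 h 54 min + 4 h 54 min + 8 h 4 min + 6 h 31 min + 8 h 18 min = 48 h 47 min.

48.78 hours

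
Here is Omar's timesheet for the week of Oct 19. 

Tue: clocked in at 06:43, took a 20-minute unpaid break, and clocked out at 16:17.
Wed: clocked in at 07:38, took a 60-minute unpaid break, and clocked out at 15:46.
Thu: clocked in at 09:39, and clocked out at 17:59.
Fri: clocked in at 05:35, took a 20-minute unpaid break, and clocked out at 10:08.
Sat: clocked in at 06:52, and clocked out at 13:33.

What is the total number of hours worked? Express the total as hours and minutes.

Tue: 06:43–16:17 = 9 h 34 min; less 20 min break → 9 h 14 min
Wed: 07:38–15:46 = 8 h 8 min; less 60 min break → 7 h 8 min
Thu: 09:39–17:59 = 8 h 20 min
Fri: 05:35–10:08 = 4 h 33 min; less 20 min break → 4 h 13 min
Sat: 06:52–13:33 = 6 h 41 min
Total: 9 h 14 min + 7 h 8 min + 8 h 20 min + 4 h 13 min + 6 h 41 min = 35 h 36 min.

35 h 36 min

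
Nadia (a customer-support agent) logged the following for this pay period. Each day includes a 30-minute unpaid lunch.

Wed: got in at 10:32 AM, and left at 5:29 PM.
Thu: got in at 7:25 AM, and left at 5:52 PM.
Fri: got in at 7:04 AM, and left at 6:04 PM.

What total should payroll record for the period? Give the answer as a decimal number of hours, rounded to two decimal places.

26.90 hours

Wed: 10:32 AM–5:29 PM = 6 h 57 min; less 30 min break → 6 h 27 min
Thu: 7:25 AM–5:52 PM = 10 h 27 min; less 30 min break → 9 h 57 min
Fri: 7:04 AM–6:04 PM = 11 h 0 min; less 30 min break → 10 h 30 min
Total: 6 h 27 min + 9 h 57 min + 10 h 30 min = 26 h 54 min.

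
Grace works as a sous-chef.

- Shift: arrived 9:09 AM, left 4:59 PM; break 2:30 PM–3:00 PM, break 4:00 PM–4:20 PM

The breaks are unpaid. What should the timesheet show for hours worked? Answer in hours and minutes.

7 h 0 min

Shift: 9:09 AM–4:59 PM = 7 h 50 min; less 50 min break → 7 h 0 min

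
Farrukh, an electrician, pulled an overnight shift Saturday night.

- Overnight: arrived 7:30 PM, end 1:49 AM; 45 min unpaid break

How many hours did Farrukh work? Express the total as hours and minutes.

5 h 34 min

Overnight: 7:30 PM → midnight = 4 h 30 min; midnight → 1:49 AM = 1 h 49 min; span 6 h 19 min; less 45 min break → 5 h 34 min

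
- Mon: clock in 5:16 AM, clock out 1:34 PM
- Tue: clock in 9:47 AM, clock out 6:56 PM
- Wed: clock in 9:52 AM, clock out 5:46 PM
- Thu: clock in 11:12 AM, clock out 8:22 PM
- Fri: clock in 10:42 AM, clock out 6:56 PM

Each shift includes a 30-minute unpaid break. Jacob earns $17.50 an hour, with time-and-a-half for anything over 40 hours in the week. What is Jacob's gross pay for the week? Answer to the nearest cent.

$706.56

Mon: 5:16 AM–1:34 PM = 8 h 18 min; less 30 min break → 7 h 48 min
Tue: 9:47 AM–6:56 PM = 9 h 9 min; less 30 min break → 8 h 39 min
Wed: 9:52 AM–5:46 PM = 7 h 54 min; less 30 min break → 7 h 24 min
Thu: 11:12 AM–8:22 PM = 9 h 10 min; less 30 min break → 8 h 40 min
Fri: 10:42 AM–6:56 PM = 8 h 14 min; less 30 min break → 7 h 44 min
Total worked: 40 h 15 min = 2415 min.
Regular 40 h 0 min = 2400 min at $17.50/h; overtime 0 h 15 min = 15 min at $26.25/h.
Pay = (2400 × $17.50 + 15 × $26.25) ÷ 60 = $706.56.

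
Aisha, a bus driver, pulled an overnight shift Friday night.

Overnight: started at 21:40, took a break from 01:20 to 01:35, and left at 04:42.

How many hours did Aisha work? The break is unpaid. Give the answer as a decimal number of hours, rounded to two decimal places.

Overnight: 21:40 → midnight = 2 h 20 min; midnight → 04:42 = 4 h 42 min; span 7 h 2 min; less 15 min break → 6 h 47 min

6.78 hours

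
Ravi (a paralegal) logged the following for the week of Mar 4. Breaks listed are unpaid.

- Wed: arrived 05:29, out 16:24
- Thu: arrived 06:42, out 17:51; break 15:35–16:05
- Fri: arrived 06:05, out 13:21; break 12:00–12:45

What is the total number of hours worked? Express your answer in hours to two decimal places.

28.08 hours

Wed: 05:29–16:24 = 10 h 55 min
Thu: 06:42–17:51 = 11 h 9 min; less 30 min break → 10 h 39 min
Fri: 06:05–13:21 = 7 h 16 min; less 45 min break → 6 h 31 min
Total: 10 h 55 min + 10 h 39 min + 6 h 31 min = 28 h 5 min.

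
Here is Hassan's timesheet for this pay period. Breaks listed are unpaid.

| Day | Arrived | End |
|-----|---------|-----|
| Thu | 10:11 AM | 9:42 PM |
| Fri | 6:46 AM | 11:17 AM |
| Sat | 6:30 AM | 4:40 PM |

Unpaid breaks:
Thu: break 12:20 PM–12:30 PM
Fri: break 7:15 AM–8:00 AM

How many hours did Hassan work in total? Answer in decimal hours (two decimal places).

Thu: 10:11 AM–9:42 PM = 11 h 31 min; less 10 min break → 11 h 21 min
Fri: 6:46 AM–11:17 AM = 4 h 31 min; less 45 min break → 3 h 46 min
Sat: 6:30 AM–4:40 PM = 10 h 10 min
Total: 11 h 21 min + 3 h 46 min + 10 h 10 min = 25 h 17 min.

25.28 hours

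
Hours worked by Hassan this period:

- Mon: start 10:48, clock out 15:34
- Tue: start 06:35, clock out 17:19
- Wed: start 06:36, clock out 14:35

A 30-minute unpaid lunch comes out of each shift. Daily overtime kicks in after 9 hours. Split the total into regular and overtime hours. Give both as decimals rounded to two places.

Regular 20.75 hours, overtime 1.23 hours

Mon: 10:48–15:34 = 4 h 46 min; less 30 min break → 4 h 16 min
Tue: 06:35–17:19 = 10 h 44 min; less 30 min break → 10 h 14 min
Wed: 06:36–14:35 = 7 h 59 min; less 30 min break → 7 h 29 min
Mon reg 4 h 16 min / OT 0 h 0 min; Tue reg 9 h 0 min / OT 1 h 14 min; Wed reg 7 h 29 min / OT 0 h 0 min.
Totals: regular 20 h 45 min, overtime 1 h 14 min.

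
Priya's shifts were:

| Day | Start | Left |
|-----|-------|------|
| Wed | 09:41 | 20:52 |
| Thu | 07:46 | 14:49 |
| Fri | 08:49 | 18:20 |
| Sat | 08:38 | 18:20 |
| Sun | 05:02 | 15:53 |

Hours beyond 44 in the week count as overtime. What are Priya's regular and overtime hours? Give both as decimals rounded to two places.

Wed: 09:41–20:52 = 11 h 11 min
Thu: 07:46–14:49 = 7 h 3 min
Fri: 08:49–18:20 = 9 h 31 min
Sat: 08:38–18:20 = 9 h 42 min
Sun: 05:02–15:53 = 10 h 51 min
Total worked: 48 h 18 min = 48.30 h.
Threshold 44 h → overtime 4 h 18 min, regular 44 h 0 min.

Regular 44.00 hours, overtime 4.30 hours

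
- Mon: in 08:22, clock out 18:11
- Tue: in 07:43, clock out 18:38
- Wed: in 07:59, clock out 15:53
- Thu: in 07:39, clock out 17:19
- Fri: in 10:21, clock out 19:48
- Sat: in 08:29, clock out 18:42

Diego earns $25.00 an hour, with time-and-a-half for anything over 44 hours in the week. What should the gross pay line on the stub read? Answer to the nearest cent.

$1623.75

Mon: 08:22–18:11 = 9 h 49 min
Tue: 07:43–18:38 = 10 h 55 min
Wed: 07:59–15:53 = 7 h 54 min
Thu: 07:39–17:19 = 9 h 40 min
Fri: 10:21–19:48 = 9 h 27 min
Sat: 08:29–18:42 = 10 h 13 min
Total worked: 57 h 58 min = 3478 min.
Regular 44 h 0 min = 2640 min at $25.00/h; overtime 13 h 58 min = 838 min at $37.50/h.
Pay = (2640 × $25.00 + 838 × $37.50) ÷ 60 = $1623.75.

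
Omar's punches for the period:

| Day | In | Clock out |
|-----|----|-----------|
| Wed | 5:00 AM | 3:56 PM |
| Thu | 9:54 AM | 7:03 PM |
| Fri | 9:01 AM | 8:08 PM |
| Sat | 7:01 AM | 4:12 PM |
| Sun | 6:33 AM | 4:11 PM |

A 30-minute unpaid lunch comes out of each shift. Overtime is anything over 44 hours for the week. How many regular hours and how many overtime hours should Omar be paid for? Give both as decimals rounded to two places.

Regular 44.00 hours, overtime 3.52 hours

Wed: 5:00 AM–3:56 PM = 10 h 56 min; less 30 min break → 10 h 26 min
Thu: 9:54 AM–7:03 PM = 9 h 9 min; less 30 min break → 8 h 39 min
Fri: 9:01 AM–8:08 PM = 11 h 7 min; less 30 min break → 10 h 37 min
Sat: 7:01 AM–4:12 PM = 9 h 11 min; less 30 min break → 8 h 41 min
Sun: 6:33 AM–4:11 PM = 9 h 38 min; less 30 min break → 9 h 8 min
Total worked: 47 h 31 min = 47.52 h.
Threshold 44 h → overtime 3 h 31 min, regular 44 h 0 min.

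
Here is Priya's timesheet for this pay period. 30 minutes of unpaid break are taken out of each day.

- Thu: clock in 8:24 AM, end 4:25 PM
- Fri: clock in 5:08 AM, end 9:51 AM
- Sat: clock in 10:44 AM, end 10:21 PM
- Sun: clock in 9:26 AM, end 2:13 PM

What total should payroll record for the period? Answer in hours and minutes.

27 h 8 min

Thu: 8:24 AM–4:25 PM = 8 h 1 min; less 30 min break → 7 h 31 min
Fri: 5:08 AM–9:51 AM = 4 h 43 min; less 30 min break → 4 h 13 min
Sat: 10:44 AM–10:21 PM = 11 h 37 min; less 30 min break → 11 h 7 min
Sun: 9:26 AM–2:13 PM = 4 h 47 min; less 30 min break → 4 h 17 min
Total: 7 h 31 min + 4 h 13 min + 11 h 7 min + 4 h 17 min = 27 h 8 min.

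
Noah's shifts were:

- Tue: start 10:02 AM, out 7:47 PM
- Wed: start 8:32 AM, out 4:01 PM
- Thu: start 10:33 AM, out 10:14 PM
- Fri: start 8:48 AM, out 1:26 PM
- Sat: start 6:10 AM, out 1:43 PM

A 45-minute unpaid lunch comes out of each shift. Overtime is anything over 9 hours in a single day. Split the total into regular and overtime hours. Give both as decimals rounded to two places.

Tue: 10:02 AM–7:47 PM = 9 h 45 min; less 45 min break → 9 h 0 min
Wed: 8:32 AM–4:01 PM = 7 h 29 min; less 45 min break → 6 h 44 min
Thu: 10:33 AM–10:14 PM = 11 h 41 min; less 45 min break → 10 h 56 min
Fri: 8:48 AM–1:26 PM = 4 h 38 min; less 45 min break → 3 h 53 min
Sat: 6:10 AM–1:43 PM = 7 h 33 min; less 45 min break → 6 h 48 min
Tue reg 9 h 0 min / OT 0 h 0 min; Wed reg 6 h 44 min / OT 0 h 0 min; Thu reg 9 h 0 min / OT 1 h 56 min; Fri reg 3 h 53 min / OT 0 h 0 min; Sat reg 6 h 48 min / OT 0 h 0 min.
Totals: regular 35 h 25 min, overtime 1 h 56 min.

Regular 35.42 hours, overtime 1.93 hours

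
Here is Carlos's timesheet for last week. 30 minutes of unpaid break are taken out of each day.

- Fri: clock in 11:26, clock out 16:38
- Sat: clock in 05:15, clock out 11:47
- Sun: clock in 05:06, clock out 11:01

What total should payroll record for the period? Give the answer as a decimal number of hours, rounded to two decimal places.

Fri: 11:26–16:38 = 5 h 12 min; less 30 min break → 4 h 42 min
Sat: 05:15–11:47 = 6 h 32 min; less 30 min break → 6 h 2 min
Sun: 05:06–11:01 = 5 h 55 min; less 30 min break → 5 h 25 min
Total: 4 h 42 min + 6 h 2 min + 5 h 25 min = 16 h 9 min.

16.15 hours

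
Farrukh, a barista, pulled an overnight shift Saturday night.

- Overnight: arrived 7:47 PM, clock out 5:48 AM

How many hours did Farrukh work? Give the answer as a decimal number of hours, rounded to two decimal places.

Overnight: 7:47 PM → midnight = 4 h 13 min; midnight → 5:48 AM = 5 h 48 min; span 10 h 1 min

10.02 hours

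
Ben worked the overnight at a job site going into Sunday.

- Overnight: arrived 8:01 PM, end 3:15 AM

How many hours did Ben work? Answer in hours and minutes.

Overnight: 8:01 PM → midnight = 3 h 59 min; midnight → 3:15 AM = 3 h 15 min; span 7 h 14 min

7 h 14 min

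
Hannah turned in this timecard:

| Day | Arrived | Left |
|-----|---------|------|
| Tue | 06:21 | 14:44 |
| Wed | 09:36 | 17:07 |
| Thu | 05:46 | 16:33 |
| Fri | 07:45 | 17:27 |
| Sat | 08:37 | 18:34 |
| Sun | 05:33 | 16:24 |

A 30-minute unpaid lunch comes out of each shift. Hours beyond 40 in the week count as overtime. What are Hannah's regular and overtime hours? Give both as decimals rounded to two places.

Tue: 06:21–14:44 = 8 h 23 min; less 30 min break → 7 h 53 min
Wed: 09:36–17:07 = 7 h 31 min; less 30 min break → 7 h 1 min
Thu: 05:46–16:33 = 10 h 47 min; less 30 min break → 10 h 17 min
Fri: 07:45–17:27 = 9 h 42 min; less 30 min break → 9 h 12 min
Sat: 08:37–18:34 = 9 h 57 min; less 30 min break → 9 h 27 min
Sun: 05:33–16:24 = 10 h 51 min; less 30 min break → 10 h 21 min
Total worked: 54 h 11 min = 54.18 h.
Threshold 40 h → overtime 14 h 11 min, regular 40 h 0 min.

Regular 40.00 hours, overtime 14.18 hours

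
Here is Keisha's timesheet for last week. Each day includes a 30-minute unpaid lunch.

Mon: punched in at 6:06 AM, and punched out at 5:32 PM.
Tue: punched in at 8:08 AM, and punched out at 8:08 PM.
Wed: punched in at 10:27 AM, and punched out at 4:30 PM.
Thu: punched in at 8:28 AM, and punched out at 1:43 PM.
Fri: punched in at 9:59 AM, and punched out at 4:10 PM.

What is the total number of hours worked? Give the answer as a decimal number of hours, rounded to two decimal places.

38.42 hours

Mon: 6:06 AM–5:32 PM = 11 h 26 min; less 30 min break → 10 h 56 min
Tue: 8:08 AM–8:08 PM = 12 h 0 min; less 30 min break → 11 h 30 min
Wed: 10:27 AM–4:30 PM = 6 h 3 min; less 30 min break → 5 h 33 min
Thu: 8:28 AM–1:43 PM = 5 h 15 min; less 30 min break → 4 h 45 min
Fri: 9:59 AM–4:10 PM = 6 h 11 min; less 30 min break → 5 h 41 min
Total: 10 h 56 min + 11 h 30 min + 5 h 33 min + 4 h 45 min + 5 h 41 min = 38 h 25 min.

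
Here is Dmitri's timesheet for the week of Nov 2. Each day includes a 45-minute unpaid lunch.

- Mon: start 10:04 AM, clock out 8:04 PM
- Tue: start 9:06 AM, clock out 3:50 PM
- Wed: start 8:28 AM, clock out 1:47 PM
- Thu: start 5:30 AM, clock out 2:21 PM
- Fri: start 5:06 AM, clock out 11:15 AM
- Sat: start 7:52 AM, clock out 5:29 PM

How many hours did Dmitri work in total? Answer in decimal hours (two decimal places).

42.17 hours

Mon: 10:04 AM–8:04 PM = 10 h 0 min; less 45 min break → 9 h 15 min
Tue: 9:06 AM–3:50 PM = 6 h 44 min; less 45 min break → 5 h 59 min
Wed: 8:28 AM–1:47 PM = 5 h 19 min; less 45 min break → 4 h 34 min
Thu: 5:30 AM–2:21 PM = 8 h 51 min; less 45 min break → 8 h 6 min
Fri: 5:06 AM–11:15 AM = 6 h 9 min; less 45 min break → 5 h 24 min
Sat: 7:52 AM–5:29 PM = 9 h 37 min; less 45 min break → 8 h 52 min
Total: 9 h 15 min + 5 h 59 min + 4 h 34 min + 8 h 6 min + 5 h 24 min + 8 h 52 min = 42 h 10 min.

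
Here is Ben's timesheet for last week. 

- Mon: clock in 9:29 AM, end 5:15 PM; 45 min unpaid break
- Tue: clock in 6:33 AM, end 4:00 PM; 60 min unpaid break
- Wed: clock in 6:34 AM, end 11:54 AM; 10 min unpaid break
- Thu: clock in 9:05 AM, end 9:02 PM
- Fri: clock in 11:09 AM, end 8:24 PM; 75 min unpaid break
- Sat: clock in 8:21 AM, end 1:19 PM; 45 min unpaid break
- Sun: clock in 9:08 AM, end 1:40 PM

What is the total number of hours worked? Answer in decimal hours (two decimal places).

Mon: 9:29 AM–5:15 PM = 7 h 46 min; less 45 min break → 7 h 1 min
Tue: 6:33 AM–4:00 PM = 9 h 27 min; less 60 min break → 8 h 27 min
Wed: 6:34 AM–11:54 AM = 5 h 20 min; less 10 min break → 5 h 10 min
Thu: 9:05 AM–9:02 PM = 11 h 57 min
Fri: 11:09 AM–8:24 PM = 9 h 15 min; less 75 min break → 8 h 0 min
Sat: 8:21 AM–1:19 PM = 4 h 58 min; less 45 min break → 4 h 13 min
Sun: 9:08 AM–1:40 PM = 4 h 32 min
Total: 7 h 1 min + 8 h 27 min + 5 h 10 min + 11 h 57 min + 8 h 0 min + 4 h 13 min + 4 h 32 min = 49 h 20 min.

49.33 hours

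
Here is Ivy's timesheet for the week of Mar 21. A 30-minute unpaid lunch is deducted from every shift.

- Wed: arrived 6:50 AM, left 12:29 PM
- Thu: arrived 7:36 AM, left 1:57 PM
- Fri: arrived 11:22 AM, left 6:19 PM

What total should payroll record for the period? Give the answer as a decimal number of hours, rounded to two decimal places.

17.45 hours

Wed: 6:50 AM–12:29 PM = 5 h 39 min; less 30 min break → 5 h 9 min
Thu: 7:36 AM–1:57 PM = 6 h 21 min; less 30 min break → 5 h 51 min
Fri: 11:22 AM–6:19 PM = 6 h 57 min; less 30 min break → 6 h 27 min
Total: 5 h 9 min + 5 h 51 min + 6 h 27 min = 17 h 27 min.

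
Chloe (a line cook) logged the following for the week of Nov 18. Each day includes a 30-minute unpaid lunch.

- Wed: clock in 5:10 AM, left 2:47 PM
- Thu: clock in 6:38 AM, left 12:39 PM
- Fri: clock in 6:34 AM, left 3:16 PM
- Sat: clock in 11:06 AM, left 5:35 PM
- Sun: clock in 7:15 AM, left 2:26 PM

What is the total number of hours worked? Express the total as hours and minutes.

Wed: 5:10 AM–2:47 PM = 9 h 37 min; less 30 min break → 9 h 7 min
Thu: 6:38 AM–12:39 PM = 6 h 1 min; less 30 min break → 5 h 31 min
Fri: 6:34 AM–3:16 PM = 8 h 42 min; less 30 min break → 8 h 12 min
Sat: 11:06 AM–5:35 PM = 6 h 29 min; less 30 min break → 5 h 59 min
Sun: 7:15 AM–2:26 PM = 7 h 11 min; less 30 min break → 6 h 41 min
Total: 9 h 7 min + 5 h 31 min + 8 h 12 min + 5 h 59 min + 6 h 41 min = 35 h 30 min.

35 h 30 min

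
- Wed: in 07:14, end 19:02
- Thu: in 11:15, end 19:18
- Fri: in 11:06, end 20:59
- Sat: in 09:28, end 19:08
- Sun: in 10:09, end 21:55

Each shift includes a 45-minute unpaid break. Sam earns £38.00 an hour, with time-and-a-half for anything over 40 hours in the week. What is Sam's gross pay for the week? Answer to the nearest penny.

£1942.75

Wed: 07:14–19:02 = 11 h 48 min; less 45 min break → 11 h 3 min
Thu: 11:15–19:18 = 8 h 3 min; less 45 min break → 7 h 18 min
Fri: 11:06–20:59 = 9 h 53 min; less 45 min break → 9 h 8 min
Sat: 09:28–19:08 = 9 h 40 min; less 45 min break → 8 h 55 min
Sun: 10:09–21:55 = 11 h 46 min; less 45 min break → 11 h 1 min
Total worked: 47 h 25 min = 2845 min.
Regular 40 h 0 min = 2400 min at £38.00/h; overtime 7 h 25 min = 445 min at £57.00/h.
Pay = (2400 × £38.00 + 445 × £57.00) ÷ 60 = £1942.75.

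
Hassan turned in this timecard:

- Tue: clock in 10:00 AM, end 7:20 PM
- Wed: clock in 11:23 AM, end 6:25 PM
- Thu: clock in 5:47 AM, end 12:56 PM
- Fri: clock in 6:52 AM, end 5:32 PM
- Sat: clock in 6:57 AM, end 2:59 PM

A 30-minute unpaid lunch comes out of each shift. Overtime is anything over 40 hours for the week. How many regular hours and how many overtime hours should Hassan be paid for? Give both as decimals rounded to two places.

Tue: 10:00 AM–7:20 PM = 9 h 20 min; less 30 min break → 8 h 50 min
Wed: 11:23 AM–6:25 PM = 7 h 2 min; less 30 min break → 6 h 32 min
Thu: 5:47 AM–12:56 PM = 7 h 9 min; less 30 min break → 6 h 39 min
Fri: 6:52 AM–5:32 PM = 10 h 40 min; less 30 min break → 10 h 10 min
Sat: 6:57 AM–2:59 PM = 8 h 2 min; less 30 min break → 7 h 32 min
Total worked: 39 h 43 min = 39.72 h.
Threshold 40 h → overtime 0 h 0 min, regular 39 h 43 min.

Regular 39.72 hours, overtime 0.00 hours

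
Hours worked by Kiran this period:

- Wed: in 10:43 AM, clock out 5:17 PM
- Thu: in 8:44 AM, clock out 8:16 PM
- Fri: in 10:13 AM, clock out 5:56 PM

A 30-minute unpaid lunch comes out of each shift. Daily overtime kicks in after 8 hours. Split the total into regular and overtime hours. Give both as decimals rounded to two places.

Wed: 10:43 AM–5:17 PM = 6 h 34 min; less 30 min break → 6 h 4 min
Thu: 8:44 AM–8:16 PM = 11 h 32 min; less 30 min break → 11 h 2 min
Fri: 10:13 AM–5:56 PM = 7 h 43 min; less 30 min break → 7 h 13 min
Wed reg 6 h 4 min / OT 0 h 0 min; Thu reg 8 h 0 min / OT 3 h 2 min; Fri reg 7 h 13 min / OT 0 h 0 min.
Totals: regular 21 h 17 min, overtime 3 h 2 min.

Regular 21.28 hours, overtime 3.03 hours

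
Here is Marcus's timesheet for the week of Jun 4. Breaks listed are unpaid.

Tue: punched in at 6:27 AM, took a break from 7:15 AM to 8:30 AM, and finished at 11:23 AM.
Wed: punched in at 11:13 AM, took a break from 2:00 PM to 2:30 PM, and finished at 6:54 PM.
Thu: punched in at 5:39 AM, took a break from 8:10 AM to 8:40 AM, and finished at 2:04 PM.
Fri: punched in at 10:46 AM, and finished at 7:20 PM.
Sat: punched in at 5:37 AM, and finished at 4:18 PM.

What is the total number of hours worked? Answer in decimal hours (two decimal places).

38.03 hours

Tue: 6:27 AM–11:23 AM = 4 h 56 min; less 75 min break → 3 h 41 min
Wed: 11:13 AM–6:54 PM = 7 h 41 min; less 30 min break → 7 h 11 min
Thu: 5:39 AM–2:04 PM = 8 h 25 min; less 30 min break → 7 h 55 min
Fri: 10:46 AM–7:20 PM = 8 h 34 min
Sat: 5:37 AM–4:18 PM = 10 h 41 min
Total: 3 h 41 min + 7 h 11 min + 7 h 55 min + 8 h 34 min + 10 h 41 min = 38 h 2 min.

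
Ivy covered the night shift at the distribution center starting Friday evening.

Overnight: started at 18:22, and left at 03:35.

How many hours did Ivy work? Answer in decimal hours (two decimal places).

Overnight: 18:22 → midnight = 5 h 38 min; midnight → 03:35 = 3 h 35 min; span 9 h 13 min

9.22 hours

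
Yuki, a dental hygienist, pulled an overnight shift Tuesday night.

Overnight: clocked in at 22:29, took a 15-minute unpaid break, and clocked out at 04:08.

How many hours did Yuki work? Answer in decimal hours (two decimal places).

Overnight: 22:29 → midnight = 1 h 31 min; midnight → 04:08 = 4 h 8 min; span 5 h 39 min; less 15 min break → 5 h 24 min

5.40 hours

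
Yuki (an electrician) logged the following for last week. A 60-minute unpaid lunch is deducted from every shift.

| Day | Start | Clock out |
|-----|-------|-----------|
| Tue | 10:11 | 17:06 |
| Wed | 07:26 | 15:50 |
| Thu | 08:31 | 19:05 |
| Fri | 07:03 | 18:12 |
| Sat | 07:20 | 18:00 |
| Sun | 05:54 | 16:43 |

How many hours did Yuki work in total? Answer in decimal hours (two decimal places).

52.52 hours

Tue: 10:11–17:06 = 6 h 55 min; less 60 min break → 5 h 55 min
Wed: 07:26–15:50 = 8 h 24 min; less 60 min break → 7 h 24 min
Thu: 08:31–19:05 = 10 h 34 min; less 60 min break → 9 h 34 min
Fri: 07:03–18:12 = 11 h 9 min; less 60 min break → 10 h 9 min
Sat: 07:20–18:00 = 10 h 40 min; less 60 min break → 9 h 40 min
Sun: 05:54–16:43 = 10 h 49 min; less 60 min break → 9 h 49 min
Total: 5 h 55 min + 7 h 24 min + 9 h 34 min + 10 h 9 min + 9 h 40 min + 9 h 49 min = 52 h 31 min.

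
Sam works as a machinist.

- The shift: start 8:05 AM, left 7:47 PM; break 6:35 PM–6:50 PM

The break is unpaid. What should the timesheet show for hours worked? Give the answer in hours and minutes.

11 h 27 min

The shift: 8:05 AM–7:47 PM = 11 h 42 min; less 15 min break → 11 h 27 min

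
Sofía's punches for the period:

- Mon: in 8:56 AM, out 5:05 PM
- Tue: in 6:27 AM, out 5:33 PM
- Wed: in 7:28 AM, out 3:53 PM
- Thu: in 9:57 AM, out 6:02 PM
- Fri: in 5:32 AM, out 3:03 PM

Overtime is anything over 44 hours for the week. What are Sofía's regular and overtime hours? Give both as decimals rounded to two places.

Mon: 8:56 AM–5:05 PM = 8 h 9 min
Tue: 6:27 AM–5:33 PM = 11 h 6 min
Wed: 7:28 AM–3:53 PM = 8 h 25 min
Thu: 9:57 AM–6:02 PM = 8 h 5 min
Fri: 5:32 AM–3:03 PM = 9 h 31 min
Total worked: 45 h 16 min = 45.27 h.
Threshold 44 h → overtime 1 h 16 min, regular 44 h 0 min.

Regular 44.00 hours, overtime 1.27 hours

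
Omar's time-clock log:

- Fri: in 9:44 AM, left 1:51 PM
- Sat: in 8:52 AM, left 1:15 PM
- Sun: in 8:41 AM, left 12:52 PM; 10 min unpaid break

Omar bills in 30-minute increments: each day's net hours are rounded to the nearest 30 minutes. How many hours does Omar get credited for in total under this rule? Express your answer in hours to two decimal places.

Fri: 9:44 AM–1:51 PM = 4 h 7 min → rounds to 4 h 0 min
Sat: 8:52 AM–1:15 PM = 4 h 23 min → rounds to 4 h 30 min
Sun: 8:41 AM–12:52 PM = 4 h 11 min − 10 min = 4 h 1 min → rounds to 4 h 0 min
Total credited: 12 h 30 min.

12.50 hours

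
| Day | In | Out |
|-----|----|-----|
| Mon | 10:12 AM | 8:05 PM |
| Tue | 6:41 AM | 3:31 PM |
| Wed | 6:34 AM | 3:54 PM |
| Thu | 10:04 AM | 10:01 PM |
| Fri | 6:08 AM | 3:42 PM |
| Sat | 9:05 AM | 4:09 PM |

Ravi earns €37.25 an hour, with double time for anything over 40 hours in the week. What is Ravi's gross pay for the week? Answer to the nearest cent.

€2729.18

Mon: 10:12 AM–8:05 PM = 9 h 53 min
Tue: 6:41 AM–3:31 PM = 8 h 50 min
Wed: 6:34 AM–3:54 PM = 9 h 20 min
Thu: 10:04 AM–10:01 PM = 11 h 57 min
Fri: 6:08 AM–3:42 PM = 9 h 34 min
Sat: 9:05 AM–4:09 PM = 7 h 4 min
Total worked: 56 h 38 min = 3398 min.
Regular 40 h 0 min = 2400 min at €37.25/h; overtime 16 h 38 min = 998 min at €74.50/h.
Pay = (2400 × €37.25 + 998 × €74.50) ÷ 60 = €2729.18.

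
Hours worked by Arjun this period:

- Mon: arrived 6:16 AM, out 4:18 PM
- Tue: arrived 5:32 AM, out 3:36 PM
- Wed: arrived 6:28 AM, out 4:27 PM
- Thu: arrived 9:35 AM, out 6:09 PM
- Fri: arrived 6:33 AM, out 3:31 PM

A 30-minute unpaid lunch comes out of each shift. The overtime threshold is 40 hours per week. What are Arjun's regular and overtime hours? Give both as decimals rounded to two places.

Mon: 6:16 AM–4:18 PM = 10 h 2 min; less 30 min break → 9 h 32 min
Tue: 5:32 AM–3:36 PM = 10 h 4 min; less 30 min break → 9 h 34 min
Wed: 6:28 AM–4:27 PM = 9 h 59 min; less 30 min break → 9 h 29 min
Thu: 9:35 AM–6:09 PM = 8 h 34 min; less 30 min break → 8 h 4 min
Fri: 6:33 AM–3:31 PM = 8 h 58 min; less 30 min break → 8 h 28 min
Total worked: 45 h 7 min = 45.12 h.
Threshold 40 h → overtime 5 h 7 min, regular 40 h 0 min.

Regular 40.00 hours, overtime 5.12 hours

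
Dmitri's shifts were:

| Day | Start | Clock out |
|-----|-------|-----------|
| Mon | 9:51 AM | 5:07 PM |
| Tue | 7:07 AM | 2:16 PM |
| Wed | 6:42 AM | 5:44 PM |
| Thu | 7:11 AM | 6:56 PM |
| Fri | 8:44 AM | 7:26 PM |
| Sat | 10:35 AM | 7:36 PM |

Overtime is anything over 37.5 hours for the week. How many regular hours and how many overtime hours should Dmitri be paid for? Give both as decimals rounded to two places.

Mon: 9:51 AM–5:07 PM = 7 h 16 min
Tue: 7:07 AM–2:16 PM = 7 h 9 min
Wed: 6:42 AM–5:44 PM = 11 h 2 min
Thu: 7:11 AM–6:56 PM = 11 h 45 min
Fri: 8:44 AM–7:26 PM = 10 h 42 min
Sat: 10:35 AM–7:36 PM = 9 h 1 min
Total worked: 56 h 55 min = 56.92 h.
Threshold 37.5 h → overtime 19 h 25 min, regular 37 h 30 min.

Regular 37.50 hours, overtime 19.42 hours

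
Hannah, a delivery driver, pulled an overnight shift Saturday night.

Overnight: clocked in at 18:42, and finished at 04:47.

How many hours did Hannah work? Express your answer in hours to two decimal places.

Overnight: 18:42 → midnight = 5 h 18 min; midnight → 04:47 = 4 h 47 min; span 10 h 5 min

10.08 hours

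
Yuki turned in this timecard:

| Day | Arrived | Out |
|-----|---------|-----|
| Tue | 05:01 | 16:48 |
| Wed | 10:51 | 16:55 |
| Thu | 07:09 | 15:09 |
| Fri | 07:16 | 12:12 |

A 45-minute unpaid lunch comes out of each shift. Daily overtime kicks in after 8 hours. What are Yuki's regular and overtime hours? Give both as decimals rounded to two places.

Tue: 05:01–16:48 = 11 h 47 min; less 45 min break → 11 h 2 min
Wed: 10:51–16:55 = 6 h 4 min; less 45 min break → 5 h 19 min
Thu: 07:09–15:09 = 8 h 0 min; less 45 min break → 7 h 15 min
Fri: 07:16–12:12 = 4 h 56 min; less 45 min break → 4 h 11 min
Tue reg 8 h 0 min / OT 3 h 2 min; Wed reg 5 h 19 min / OT 0 h 0 min; Thu reg 7 h 15 min / OT 0 h 0 min; Fri reg 4 h 11 min / OT 0 h 0 min.
Totals: regular 24 h 45 min, overtime 3 h 2 min.

Regular 24.75 hours, overtime 3.03 hours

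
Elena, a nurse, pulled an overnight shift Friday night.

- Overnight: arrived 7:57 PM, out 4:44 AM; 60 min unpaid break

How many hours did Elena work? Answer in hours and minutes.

7 h 47 min

Overnight: 7:57 PM → midnight = 4 h 3 min; midnight → 4:44 AM = 4 h 44 min; span 8 h 47 min; less 60 min break → 7 h 47 min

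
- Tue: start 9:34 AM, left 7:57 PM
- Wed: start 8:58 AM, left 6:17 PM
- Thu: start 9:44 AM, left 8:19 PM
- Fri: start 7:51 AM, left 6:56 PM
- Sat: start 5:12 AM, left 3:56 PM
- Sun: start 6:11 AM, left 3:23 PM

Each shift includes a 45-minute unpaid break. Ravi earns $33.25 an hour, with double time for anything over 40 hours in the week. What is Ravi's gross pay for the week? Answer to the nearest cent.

Tue: 9:34 AM–7:57 PM = 10 h 23 min; less 45 min break → 9 h 38 min
Wed: 8:58 AM–6:17 PM = 9 h 19 min; less 45 min break → 8 h 34 min
Thu: 9:44 AM–8:19 PM = 10 h 35 min; less 45 min break → 9 h 50 min
Fri: 7:51 AM–6:56 PM = 11 h 5 min; less 45 min break → 10 h 20 min
Sat: 5:12 AM–3:56 PM = 10 h 44 min; less 45 min break → 9 h 59 min
Sun: 6:11 AM–3:23 PM = 9 h 12 min; less 45 min break → 8 h 27 min
Total worked: 56 h 48 min = 3408 min.
Regular 40 h 0 min = 2400 min at $33.25/h; overtime 16 h 48 min = 1008 min at $66.50/h.
Pay = (2400 × $33.25 + 1008 × $66.50) ÷ 60 = $2447.20.

$2447.20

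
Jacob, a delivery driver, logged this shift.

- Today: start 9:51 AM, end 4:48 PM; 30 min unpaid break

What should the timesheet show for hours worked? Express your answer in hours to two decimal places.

6.45 hours

Today: 9:51 AM–4:48 PM = 6 h 57 min; less 30 min break → 6 h 27 min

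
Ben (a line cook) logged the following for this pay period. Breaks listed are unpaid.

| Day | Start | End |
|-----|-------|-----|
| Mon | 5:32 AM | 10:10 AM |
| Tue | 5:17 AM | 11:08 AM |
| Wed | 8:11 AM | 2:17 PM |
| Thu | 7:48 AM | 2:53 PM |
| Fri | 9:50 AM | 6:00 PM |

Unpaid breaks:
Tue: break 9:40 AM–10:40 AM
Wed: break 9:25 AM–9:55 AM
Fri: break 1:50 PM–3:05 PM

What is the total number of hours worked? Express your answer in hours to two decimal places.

Mon: 5:32 AM–10:10 AM = 4 h 38 min
Tue: 5:17 AM–11:08 AM = 5 h 51 min; less 60 min break → 4 h 51 min
Wed: 8:11 AM–2:17 PM = 6 h 6 min; less 30 min break → 5 h 36 min
Thu: 7:48 AM–2:53 PM = 7 h 5 min
Fri: 9:50 AM–6:00 PM = 8 h 10 min; less 75 min break → 6 h 55 min
Total: 4 h 38 min + 4 h 51 min + 5 h 36 min + 7 h 5 min + 6 h 55 min = 29 h 5 min.

29.08 hours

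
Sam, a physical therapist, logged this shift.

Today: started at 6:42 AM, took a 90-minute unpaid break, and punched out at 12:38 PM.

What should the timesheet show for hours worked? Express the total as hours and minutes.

Today: 6:42 AM–12:38 PM = 5 h 56 min; less 90 min break → 4 h 26 min

4 h 26 min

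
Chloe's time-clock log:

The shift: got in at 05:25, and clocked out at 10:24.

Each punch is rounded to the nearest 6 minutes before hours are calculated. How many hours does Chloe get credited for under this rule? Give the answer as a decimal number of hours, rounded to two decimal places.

5.00 hours

The shift: in 05:25→05:24, out 10:24→10:24; 5 h 0 min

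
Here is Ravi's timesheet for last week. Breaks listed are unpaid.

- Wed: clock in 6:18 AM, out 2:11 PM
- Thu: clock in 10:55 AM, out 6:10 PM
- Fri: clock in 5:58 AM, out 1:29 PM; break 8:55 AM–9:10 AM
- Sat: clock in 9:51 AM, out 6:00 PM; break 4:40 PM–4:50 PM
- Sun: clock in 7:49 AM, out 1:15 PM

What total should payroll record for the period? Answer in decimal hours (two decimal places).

Wed: 6:18 AM–2:11 PM = 7 h 53 min
Thu: 10:55 AM–6:10 PM = 7 h 15 min
Fri: 5:58 AM–1:29 PM = 7 h 31 min; less 15 min break → 7 h 16 min
Sat: 9:51 AM–6:00 PM = 8 h 9 min; less 10 min break → 7 h 59 min
Sun: 7:49 AM–1:15 PM = 5 h 26 min
Total: 7 h 53 min + 7 h 15 min + 7 h 16 min + 7 h 59 min + 5 h 26 min = 35 h 49 min.

35.82 hours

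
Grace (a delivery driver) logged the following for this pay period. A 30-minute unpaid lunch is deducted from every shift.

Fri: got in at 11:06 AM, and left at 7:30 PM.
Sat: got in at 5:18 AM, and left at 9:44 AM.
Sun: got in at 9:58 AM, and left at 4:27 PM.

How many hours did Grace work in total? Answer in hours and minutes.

17 h 49 min

Fri: 11:06 AM–7:30 PM = 8 h 24 min; less 30 min break → 7 h 54 min
Sat: 5:18 AM–9:44 AM = 4 h 26 min; less 30 min break → 3 h 56 min
Sun: 9:58 AM–4:27 PM = 6 h 29 min; less 30 min break → 5 h 59 min
Total: 7 h 54 min + 3 h 56 min + 5 h 59 min = 17 h 49 min.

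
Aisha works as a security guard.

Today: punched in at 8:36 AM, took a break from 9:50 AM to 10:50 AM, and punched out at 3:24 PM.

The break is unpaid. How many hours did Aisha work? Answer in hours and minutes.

Today: 8:36 AM–3:24 PM = 6 h 48 min; less 60 min break → 5 h 48 min

5 h 48 min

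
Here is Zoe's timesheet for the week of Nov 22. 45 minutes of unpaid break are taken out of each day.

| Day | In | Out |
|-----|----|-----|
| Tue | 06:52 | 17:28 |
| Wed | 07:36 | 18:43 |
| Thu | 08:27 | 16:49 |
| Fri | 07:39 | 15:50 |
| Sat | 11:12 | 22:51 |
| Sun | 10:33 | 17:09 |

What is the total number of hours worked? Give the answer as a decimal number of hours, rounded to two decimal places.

Tue: 06:52–17:28 = 10 h 36 min; less 45 min break → 9 h 51 min
Wed: 07:36–18:43 = 11 h 7 min; less 45 min break → 10 h 22 min
Thu: 08:27–16:49 = 8 h 22 min; less 45 min break → 7 h 37 min
Fri: 07:39–15:50 = 8 h 11 min; less 45 min break → 7 h 26 min
Sat: 11:12–22:51 = 11 h 39 min; less 45 min break → 10 h 54 min
Sun: 10:33–17:09 = 6 h 36 min; less 45 min break → 5 h 51 min
Total: 9 h 51 min + 10 h 22 min + 7 h 37 min + 7 h 26 min + 10 h 54 min + 5 h 51 min = 52 h 1 min.

52.02 hours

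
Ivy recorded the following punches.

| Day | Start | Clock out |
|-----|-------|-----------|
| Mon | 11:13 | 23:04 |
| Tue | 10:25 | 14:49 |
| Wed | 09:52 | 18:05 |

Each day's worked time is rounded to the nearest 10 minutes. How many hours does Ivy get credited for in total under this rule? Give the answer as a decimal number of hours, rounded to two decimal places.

Mon: 11:13–23:04 = 11 h 51 min → rounds to 11 h 50 min
Tue: 10:25–14:49 = 4 h 24 min → rounds to 4 h 20 min
Wed: 09:52–18:05 = 8 h 13 min → rounds to 8 h 10 min
Total credited: 24 h 20 min.

24.33 hours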